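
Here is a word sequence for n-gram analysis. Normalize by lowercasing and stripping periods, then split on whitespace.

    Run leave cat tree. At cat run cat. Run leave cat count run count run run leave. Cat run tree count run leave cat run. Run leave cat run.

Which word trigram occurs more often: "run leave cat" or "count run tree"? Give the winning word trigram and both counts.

"run leave cat" (5 vs 0)

"run leave cat": 5 occurrences
"count run tree": 0 occurrences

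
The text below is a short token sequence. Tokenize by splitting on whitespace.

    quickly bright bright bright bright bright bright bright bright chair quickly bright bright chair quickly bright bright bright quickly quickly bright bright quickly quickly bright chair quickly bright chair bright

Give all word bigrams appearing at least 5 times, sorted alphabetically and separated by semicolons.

Bigram counts meeting the condition (at least 5 times):
  bright bright: 11
  quickly bright: 6

bright bright; quickly bright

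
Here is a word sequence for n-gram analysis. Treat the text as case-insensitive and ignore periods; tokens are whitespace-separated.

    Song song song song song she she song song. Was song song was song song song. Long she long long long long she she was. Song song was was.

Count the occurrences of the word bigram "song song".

9

Scanning the 28 overlapping bigram windows for "song song":
  position 1–2: song song
  position 2–3: song song
  position 3–4: song song
  position 4–5: song song
  position 8–9: song song
  position 11–12: song song
  position 14–15: song song
  position 15–16: song song
  position 26–27: song song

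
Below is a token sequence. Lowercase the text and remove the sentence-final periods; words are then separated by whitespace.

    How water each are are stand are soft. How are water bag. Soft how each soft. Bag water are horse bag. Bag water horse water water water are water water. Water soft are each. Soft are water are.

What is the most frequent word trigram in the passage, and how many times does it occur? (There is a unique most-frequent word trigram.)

"water water water", 2 times

Trigram frequencies (highest first):
  water water water: 2
  how water each: 1
  water each are: 1
  each are are: 1
  are are stand: 1
  are stand are: 1
  … (29 more, each ≤ 1)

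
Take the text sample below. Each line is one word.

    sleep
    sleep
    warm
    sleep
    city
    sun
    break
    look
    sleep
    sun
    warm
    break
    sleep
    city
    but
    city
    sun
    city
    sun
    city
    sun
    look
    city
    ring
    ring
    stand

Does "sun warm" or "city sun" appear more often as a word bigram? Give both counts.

"sun warm": 1 occurrence
"city sun": 4 occurrences

"city sun" (4 vs 1)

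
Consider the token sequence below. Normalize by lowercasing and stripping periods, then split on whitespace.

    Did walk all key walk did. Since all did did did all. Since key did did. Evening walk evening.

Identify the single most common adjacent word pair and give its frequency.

Bigram frequencies (highest first):
  did did: 3
  did walk: 1
  walk all: 1
  all key: 1
  key walk: 1
  walk did: 1
  … (10 more, each ≤ 1)

"did did", 3 times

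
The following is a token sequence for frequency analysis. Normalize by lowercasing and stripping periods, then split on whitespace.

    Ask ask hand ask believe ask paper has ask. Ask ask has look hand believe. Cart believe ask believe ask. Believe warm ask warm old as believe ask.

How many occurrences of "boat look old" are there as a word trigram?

Scanning the 26 overlapping trigram windows for "boat look old":
  (none found)

0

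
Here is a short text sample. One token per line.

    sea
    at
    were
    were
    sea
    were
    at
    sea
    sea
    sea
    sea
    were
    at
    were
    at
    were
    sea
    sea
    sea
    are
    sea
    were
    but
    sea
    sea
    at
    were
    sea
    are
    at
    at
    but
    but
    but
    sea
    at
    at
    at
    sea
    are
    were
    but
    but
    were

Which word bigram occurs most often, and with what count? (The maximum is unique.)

Bigram frequencies (highest first):
  sea sea: 6
  at were: 4
  sea at: 3
  were sea: 3
  sea were: 3
  were at: 3
  … (12 more, each ≤ 3)

"sea sea", 6 times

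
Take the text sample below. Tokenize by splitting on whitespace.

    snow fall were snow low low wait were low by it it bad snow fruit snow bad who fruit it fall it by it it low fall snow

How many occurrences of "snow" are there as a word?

Scanning the 28 tokens for "snow":
  position 1: snow
  position 4: snow
  position 14: snow
  position 16: snow
  position 28: snow

5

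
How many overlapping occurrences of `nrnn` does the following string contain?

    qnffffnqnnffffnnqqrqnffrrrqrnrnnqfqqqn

Sliding a length-4 window over the 38 characters (35 positions):
  position 29–32: nrnn

1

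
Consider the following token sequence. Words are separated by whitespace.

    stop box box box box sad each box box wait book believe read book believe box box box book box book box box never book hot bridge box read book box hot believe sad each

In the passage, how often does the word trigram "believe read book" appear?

Scanning the 33 overlapping trigram windows for "believe read book":
  position 12–14: believe read book

1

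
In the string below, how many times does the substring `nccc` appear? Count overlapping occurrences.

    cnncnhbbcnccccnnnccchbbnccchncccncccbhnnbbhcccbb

5

Sliding a length-4 window over the 48 characters (45 positions):
  position 10–13: nccc
  position 17–20: nccc
  position 24–27: nccc
  position 29–32: nccc
  position 33–36: nccc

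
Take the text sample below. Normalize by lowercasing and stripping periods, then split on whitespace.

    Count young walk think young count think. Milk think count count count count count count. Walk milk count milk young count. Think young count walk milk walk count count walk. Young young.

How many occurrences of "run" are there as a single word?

Scanning the 32 tokens for "run":
  (none found)

0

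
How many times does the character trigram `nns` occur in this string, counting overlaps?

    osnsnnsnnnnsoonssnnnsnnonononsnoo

Sliding a length-3 window over the 33 characters (31 positions):
  position 5–7: nns
  position 10–12: nns
  position 19–21: nns

3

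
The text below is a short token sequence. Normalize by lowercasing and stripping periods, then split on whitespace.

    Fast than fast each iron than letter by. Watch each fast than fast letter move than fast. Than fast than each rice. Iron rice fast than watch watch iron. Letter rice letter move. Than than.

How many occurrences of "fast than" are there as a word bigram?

5

Scanning the 34 overlapping bigram windows for "fast than":
  position 1–2: fast than
  position 11–12: fast than
  position 17–18: fast than
  position 19–20: fast than
  position 25–26: fast than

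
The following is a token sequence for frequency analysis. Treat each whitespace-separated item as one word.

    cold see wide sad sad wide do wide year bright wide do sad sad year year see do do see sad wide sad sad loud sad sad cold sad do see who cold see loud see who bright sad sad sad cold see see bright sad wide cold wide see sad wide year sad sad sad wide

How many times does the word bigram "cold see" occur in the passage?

Scanning the 56 overlapping bigram windows for "cold see":
  position 1–2: cold see
  position 33–34: cold see
  position 42–43: cold see

3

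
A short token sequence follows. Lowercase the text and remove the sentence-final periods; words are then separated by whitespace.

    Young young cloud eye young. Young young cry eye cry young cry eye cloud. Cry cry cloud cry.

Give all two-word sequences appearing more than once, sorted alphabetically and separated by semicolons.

Bigram counts meeting the condition (more than once):
  cloud cry: 2
  cry eye: 2
  young cry: 2
  young young: 3

cloud cry; cry eye; young cry; young young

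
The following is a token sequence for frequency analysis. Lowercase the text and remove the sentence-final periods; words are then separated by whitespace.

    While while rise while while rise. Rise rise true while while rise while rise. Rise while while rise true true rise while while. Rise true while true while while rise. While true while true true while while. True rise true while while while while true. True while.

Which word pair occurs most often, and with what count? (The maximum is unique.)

Bigram frequencies (highest first):
  while while: 10
  while rise: 7
  true while: 7
  rise while: 5
  while true: 5
  rise true: 4
  … (3 more, each ≤ 3)

"while while", 10 times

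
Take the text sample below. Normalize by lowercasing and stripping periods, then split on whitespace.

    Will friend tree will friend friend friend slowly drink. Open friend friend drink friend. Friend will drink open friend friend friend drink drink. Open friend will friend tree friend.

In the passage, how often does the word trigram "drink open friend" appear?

3

Scanning the 27 overlapping trigram windows for "drink open friend":
  position 9–11: drink open friend
  position 17–19: drink open friend
  position 23–25: drink open friend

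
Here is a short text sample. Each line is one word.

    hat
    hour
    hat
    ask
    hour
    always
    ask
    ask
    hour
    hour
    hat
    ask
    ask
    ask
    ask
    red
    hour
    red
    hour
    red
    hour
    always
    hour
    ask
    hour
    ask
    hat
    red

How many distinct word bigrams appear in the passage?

15

28 tokens → 27 bigram windows in total.
Repeated bigrams (each contributes count−1 duplicates):
  ask ask: 4
  ask hour: 3
  red hour: 3
  hat ask: 2
  hour always: 2
  hour ask: 2
  hour hat: 2
  hour red: 2
12 duplicate windows → 27 − 12 = 15 distinct.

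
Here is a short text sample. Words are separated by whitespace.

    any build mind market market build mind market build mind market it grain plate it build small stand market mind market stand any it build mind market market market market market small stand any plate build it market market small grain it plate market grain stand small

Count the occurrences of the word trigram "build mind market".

4

Scanning the 45 overlapping trigram windows for "build mind market":
  position 2–4: build mind market
  position 6–8: build mind market
  position 9–11: build mind market
  position 25–27: build mind market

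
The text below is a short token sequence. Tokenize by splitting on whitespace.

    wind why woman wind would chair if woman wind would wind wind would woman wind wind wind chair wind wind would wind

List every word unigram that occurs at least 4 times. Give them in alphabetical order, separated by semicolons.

wind; would

Unigram counts meeting the condition (at least 4 times):
  wind: 11
  would: 4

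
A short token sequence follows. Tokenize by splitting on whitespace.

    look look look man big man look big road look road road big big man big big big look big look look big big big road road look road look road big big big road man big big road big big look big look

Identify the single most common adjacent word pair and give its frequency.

Bigram frequencies (highest first):
  big big: 9
  look big: 4
  big road: 4
  big look: 4
  look look: 3
  man big: 3
  … (8 more, each ≤ 3)

"big big", 9 times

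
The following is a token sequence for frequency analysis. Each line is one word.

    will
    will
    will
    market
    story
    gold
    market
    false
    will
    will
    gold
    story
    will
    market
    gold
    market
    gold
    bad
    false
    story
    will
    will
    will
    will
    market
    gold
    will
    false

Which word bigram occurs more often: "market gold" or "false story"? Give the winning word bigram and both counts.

"market gold" (3 vs 1)

"market gold": 3 occurrences
"false story": 1 occurrence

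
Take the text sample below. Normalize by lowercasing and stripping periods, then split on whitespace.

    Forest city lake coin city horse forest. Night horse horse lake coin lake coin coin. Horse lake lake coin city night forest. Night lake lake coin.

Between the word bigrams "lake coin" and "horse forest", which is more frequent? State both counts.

"lake coin": 5 occurrences
"horse forest": 1 occurrence

"lake coin" (5 vs 1)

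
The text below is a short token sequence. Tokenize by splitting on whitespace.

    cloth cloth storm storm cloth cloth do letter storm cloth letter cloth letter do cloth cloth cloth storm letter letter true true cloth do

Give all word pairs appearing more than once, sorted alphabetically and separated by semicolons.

cloth cloth; cloth do; cloth letter; cloth storm; storm cloth

Bigram counts meeting the condition (more than once):
  cloth cloth: 4
  cloth do: 2
  cloth letter: 2
  cloth storm: 2
  storm cloth: 2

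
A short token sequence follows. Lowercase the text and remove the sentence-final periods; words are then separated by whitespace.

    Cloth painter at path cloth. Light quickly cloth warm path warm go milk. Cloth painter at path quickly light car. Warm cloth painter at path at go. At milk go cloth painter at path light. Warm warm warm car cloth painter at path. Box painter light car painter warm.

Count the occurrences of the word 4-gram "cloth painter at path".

Scanning the 46 overlapping 4-gram windows for "cloth painter at path":
  position 1–4: cloth painter at path
  position 14–17: cloth painter at path
  position 22–25: cloth painter at path
  position 31–34: cloth painter at path
  position 40–43: cloth painter at path

5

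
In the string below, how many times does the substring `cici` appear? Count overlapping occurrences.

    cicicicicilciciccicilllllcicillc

7

Sliding a length-4 window over the 32 characters (29 positions):
  position 1–4: cici
  position 3–6: cici
  position 5–8: cici
  position 7–10: cici
  position 12–15: cici
  position 17–20: cici
  position 26–29: cici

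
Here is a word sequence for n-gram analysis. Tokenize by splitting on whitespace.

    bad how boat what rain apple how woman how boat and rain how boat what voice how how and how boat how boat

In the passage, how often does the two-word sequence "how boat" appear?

Scanning the 22 overlapping bigram windows for "how boat":
  position 2–3: how boat
  position 9–10: how boat
  position 13–14: how boat
  position 20–21: how boat
  position 22–23: how boat

5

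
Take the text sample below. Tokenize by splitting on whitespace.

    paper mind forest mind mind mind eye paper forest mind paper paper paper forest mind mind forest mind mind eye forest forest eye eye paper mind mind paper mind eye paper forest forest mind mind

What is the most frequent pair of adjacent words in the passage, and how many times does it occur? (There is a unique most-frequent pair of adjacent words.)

"mind mind", 6 times

Bigram frequencies (highest first):
  mind mind: 6
  forest mind: 5
  paper mind: 3
  mind eye: 3
  eye paper: 3
  paper forest: 3
  … (7 more, each ≤ 2)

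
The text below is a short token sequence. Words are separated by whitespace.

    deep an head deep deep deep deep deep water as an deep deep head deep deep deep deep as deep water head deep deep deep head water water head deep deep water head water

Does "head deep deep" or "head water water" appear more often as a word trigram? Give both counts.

"head deep deep": 4 occurrences
"head water water": 1 occurrence

"head deep deep" (4 vs 1)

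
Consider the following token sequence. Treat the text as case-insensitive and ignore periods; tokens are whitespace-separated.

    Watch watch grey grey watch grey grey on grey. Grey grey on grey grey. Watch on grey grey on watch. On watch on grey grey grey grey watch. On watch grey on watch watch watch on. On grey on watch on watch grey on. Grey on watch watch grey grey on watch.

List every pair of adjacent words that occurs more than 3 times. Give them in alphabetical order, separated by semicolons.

Bigram counts meeting the condition (more than 3 times):
  grey grey: 10
  grey on: 8
  on grey: 6
  on watch: 8
  watch grey: 5
  watch on: 6
  watch watch: 4

grey grey; grey on; on grey; on watch; watch grey; watch on; watch watch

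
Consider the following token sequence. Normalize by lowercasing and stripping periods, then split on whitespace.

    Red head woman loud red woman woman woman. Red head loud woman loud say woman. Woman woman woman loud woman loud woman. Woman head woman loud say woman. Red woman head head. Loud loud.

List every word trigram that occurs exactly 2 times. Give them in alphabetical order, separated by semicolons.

Trigram counts meeting the condition (exactly 2 times):
  head woman loud: 2
  loud say woman: 2
  loud woman loud: 2
  woman loud say: 2
  woman loud woman: 2

head woman loud; loud say woman; loud woman loud; woman loud say; woman loud woman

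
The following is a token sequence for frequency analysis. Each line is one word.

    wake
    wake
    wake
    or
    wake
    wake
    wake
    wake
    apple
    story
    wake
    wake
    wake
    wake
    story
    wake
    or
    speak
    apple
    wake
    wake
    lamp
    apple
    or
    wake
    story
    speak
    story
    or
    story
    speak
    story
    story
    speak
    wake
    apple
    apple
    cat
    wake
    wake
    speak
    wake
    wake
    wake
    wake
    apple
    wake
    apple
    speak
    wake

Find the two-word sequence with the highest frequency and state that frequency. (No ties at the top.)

"wake wake", 13 times

Bigram frequencies (highest first):
  wake wake: 13
  wake apple: 4
  story speak: 3
  speak wake: 3
  wake or: 2
  or wake: 2
  … (18 more, each ≤ 2)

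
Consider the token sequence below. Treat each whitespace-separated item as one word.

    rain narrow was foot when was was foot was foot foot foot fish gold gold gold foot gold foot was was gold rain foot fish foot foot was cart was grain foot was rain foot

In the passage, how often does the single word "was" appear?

9

Scanning the 35 tokens for "was":
  position 3: was
  position 6: was
  position 7: was
  position 9: was
  position 20: was
  position 21: was
  position 28: was
  position 30: was
  position 33: was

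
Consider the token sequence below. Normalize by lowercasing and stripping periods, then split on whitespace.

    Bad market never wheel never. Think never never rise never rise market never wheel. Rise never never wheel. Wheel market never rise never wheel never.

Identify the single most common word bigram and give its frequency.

Bigram frequencies (highest first):
  never wheel: 4
  market never: 3
  never rise: 3
  rise never: 3
  wheel never: 2
  never never: 2
  … (7 more, each ≤ 1)

"never wheel", 4 times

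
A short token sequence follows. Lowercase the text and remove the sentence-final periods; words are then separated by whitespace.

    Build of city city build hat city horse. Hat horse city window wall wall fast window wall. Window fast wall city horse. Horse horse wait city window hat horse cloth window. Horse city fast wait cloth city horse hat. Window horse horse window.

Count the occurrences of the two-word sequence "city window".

2

Scanning the 42 overlapping bigram windows for "city window":
  position 11–12: city window
  position 26–27: city window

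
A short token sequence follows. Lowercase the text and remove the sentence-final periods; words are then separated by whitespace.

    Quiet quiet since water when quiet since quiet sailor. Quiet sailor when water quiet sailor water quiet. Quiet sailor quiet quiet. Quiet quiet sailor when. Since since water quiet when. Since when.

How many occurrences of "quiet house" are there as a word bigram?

0

Scanning the 31 overlapping bigram windows for "quiet house":
  (none found)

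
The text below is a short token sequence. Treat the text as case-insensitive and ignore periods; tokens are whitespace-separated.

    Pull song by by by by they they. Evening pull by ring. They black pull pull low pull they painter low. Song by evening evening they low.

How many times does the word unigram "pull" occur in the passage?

5

Scanning the 27 tokens for "pull":
  position 1: pull
  position 10: pull
  position 15: pull
  position 16: pull
  position 18: pull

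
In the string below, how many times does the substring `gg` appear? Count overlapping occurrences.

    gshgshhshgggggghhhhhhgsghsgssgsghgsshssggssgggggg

Sliding a length-2 window over the 49 characters (48 positions):
  position 10–11: gg
  position 11–12: gg
  position 12–13: gg
  position 13–14: gg
  position 14–15: gg
  position 40–41: gg
  position 44–45: gg
  position 45–46: gg
  position 46–47: gg
  position 47–48: gg
  … (1 more)

11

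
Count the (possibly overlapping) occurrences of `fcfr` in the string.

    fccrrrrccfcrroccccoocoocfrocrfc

Sliding a length-4 window over the 31 characters (28 positions):
  (no match at any position)

0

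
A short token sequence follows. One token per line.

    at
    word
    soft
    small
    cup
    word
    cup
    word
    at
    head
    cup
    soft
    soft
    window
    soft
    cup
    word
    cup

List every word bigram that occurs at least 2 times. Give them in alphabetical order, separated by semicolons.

cup word; word cup

Bigram counts meeting the condition (at least 2 times):
  cup word: 3
  word cup: 2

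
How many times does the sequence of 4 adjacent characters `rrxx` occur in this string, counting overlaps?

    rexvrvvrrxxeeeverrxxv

Sliding a length-4 window over the 21 characters (18 positions):
  position 8–11: rrxx
  position 17–20: rrxx

2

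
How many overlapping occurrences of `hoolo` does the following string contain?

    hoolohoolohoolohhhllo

3

Sliding a length-5 window over the 21 characters (17 positions):
  position 1–5: hoolo
  position 6–10: hoolo
  position 11–15: hoolo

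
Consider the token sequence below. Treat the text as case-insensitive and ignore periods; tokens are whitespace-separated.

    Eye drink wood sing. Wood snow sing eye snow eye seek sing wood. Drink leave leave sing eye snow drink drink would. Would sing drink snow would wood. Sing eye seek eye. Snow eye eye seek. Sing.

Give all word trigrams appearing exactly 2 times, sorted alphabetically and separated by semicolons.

Trigram counts meeting the condition (exactly 2 times):
  eye seek sing: 2
  eye snow eye: 2
  sing eye snow: 2

eye seek sing; eye snow eye; sing eye snow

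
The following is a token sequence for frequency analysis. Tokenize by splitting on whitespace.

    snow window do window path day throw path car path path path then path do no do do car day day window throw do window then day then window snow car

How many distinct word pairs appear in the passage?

31 tokens → 30 bigram windows in total.
Repeated bigrams (each contributes count−1 duplicates):
  do window: 2
  path path: 2
2 duplicate windows → 30 − 2 = 28 distinct.

28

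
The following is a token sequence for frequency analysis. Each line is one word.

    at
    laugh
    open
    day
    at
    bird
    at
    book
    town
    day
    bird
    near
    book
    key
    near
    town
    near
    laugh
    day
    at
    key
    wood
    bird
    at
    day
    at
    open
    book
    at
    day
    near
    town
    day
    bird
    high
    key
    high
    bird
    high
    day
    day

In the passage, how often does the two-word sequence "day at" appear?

3

Scanning the 40 overlapping bigram windows for "day at":
  position 4–5: day at
  position 19–20: day at
  position 25–26: day at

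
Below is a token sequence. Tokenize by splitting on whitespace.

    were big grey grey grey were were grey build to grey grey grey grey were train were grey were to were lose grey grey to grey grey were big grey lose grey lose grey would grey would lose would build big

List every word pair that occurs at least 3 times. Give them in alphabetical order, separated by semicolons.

Bigram counts meeting the condition (at least 3 times):
  grey grey: 7
  grey were: 4
  lose grey: 3

grey grey; grey were; lose grey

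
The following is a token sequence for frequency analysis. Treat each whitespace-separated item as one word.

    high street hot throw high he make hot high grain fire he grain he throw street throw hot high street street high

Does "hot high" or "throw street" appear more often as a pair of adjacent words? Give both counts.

"hot high" (2 vs 1)

"hot high": 2 occurrences
"throw street": 1 occurrence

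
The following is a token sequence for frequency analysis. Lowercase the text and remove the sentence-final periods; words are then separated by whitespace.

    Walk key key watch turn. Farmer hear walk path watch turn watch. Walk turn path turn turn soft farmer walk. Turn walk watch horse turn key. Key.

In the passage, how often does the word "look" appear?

0

Scanning the 27 tokens for "look":
  (none found)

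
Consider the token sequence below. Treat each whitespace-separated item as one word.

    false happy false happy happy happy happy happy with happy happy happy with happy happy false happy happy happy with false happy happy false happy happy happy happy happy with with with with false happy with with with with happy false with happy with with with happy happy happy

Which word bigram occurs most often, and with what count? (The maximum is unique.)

Bigram frequencies (highest first):
  happy happy: 16
  with with: 8
  false happy: 6
  happy with: 6
  with happy: 5
  happy false: 4
  … (2 more, each ≤ 2)

"happy happy", 16 times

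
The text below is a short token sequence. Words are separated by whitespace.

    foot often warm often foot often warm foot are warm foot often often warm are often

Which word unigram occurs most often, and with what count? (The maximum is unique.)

Unigram frequencies (highest first):
  often: 6
  foot: 4
  warm: 4
  are: 2

"often", 6 times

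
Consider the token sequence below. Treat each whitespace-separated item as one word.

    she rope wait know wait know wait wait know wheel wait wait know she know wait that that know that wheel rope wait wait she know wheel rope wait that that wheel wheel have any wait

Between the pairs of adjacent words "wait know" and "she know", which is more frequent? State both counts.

"wait know" (4 vs 2)

"wait know": 4 occurrences
"she know": 2 occurrences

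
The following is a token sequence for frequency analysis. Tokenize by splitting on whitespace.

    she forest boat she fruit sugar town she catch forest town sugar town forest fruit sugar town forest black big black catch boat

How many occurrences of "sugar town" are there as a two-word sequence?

3

Scanning the 22 overlapping bigram windows for "sugar town":
  position 6–7: sugar town
  position 12–13: sugar town
  position 16–17: sugar town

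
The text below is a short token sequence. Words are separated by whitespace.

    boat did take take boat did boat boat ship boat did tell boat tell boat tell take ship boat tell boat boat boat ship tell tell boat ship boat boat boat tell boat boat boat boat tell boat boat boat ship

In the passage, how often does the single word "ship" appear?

Scanning the 41 tokens for "ship":
  position 9: ship
  position 18: ship
  position 24: ship
  position 28: ship
  position 41: ship

5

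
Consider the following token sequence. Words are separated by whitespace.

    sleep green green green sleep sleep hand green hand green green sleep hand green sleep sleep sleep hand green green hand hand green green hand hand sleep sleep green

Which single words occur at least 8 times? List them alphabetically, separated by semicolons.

green; hand; sleep

Unigram counts meeting the condition (at least 8 times):
  green: 12
  hand: 8
  sleep: 9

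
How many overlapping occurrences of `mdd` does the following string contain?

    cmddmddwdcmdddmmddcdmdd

5

Sliding a length-3 window over the 23 characters (21 positions):
  position 2–4: mdd
  position 5–7: mdd
  position 11–13: mdd
  position 16–18: mdd
  position 21–23: mdd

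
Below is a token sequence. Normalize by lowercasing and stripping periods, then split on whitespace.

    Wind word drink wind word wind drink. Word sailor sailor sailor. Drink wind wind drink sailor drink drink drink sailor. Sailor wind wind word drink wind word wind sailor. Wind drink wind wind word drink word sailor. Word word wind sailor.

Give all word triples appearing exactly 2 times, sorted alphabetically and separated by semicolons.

Trigram counts meeting the condition (exactly 2 times):
  drink wind wind: 2
  drink wind word: 2
  drink word sailor: 2
  wind wind word: 2
  wind word wind: 2
  word drink wind: 2
  word wind sailor: 2

drink wind wind; drink wind word; drink word sailor; wind wind word; wind word wind; word drink wind; word wind sailor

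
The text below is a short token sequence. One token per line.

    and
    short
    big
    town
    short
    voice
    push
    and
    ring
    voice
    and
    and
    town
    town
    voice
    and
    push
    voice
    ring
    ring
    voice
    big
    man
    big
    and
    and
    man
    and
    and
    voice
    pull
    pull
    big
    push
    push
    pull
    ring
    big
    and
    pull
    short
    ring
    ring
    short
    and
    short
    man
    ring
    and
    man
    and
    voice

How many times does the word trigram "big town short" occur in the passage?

Scanning the 50 overlapping trigram windows for "big town short":
  position 3–5: big town short

1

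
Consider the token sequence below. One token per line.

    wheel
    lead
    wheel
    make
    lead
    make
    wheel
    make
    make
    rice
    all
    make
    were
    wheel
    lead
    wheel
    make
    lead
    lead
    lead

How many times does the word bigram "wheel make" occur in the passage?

Scanning the 19 overlapping bigram windows for "wheel make":
  position 3–4: wheel make
  position 7–8: wheel make
  position 16–17: wheel make

3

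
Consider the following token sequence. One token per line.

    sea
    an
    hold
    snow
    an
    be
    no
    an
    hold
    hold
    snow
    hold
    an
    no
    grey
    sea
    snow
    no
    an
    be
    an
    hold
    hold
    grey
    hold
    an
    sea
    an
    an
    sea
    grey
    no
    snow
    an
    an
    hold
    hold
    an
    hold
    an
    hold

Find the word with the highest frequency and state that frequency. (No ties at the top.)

"an", 13 times

Unigram frequencies (highest first):
  an: 13
  hold: 11
  sea: 4
  snow: 4
  no: 4
  grey: 3
  … (1 more, each ≤ 2)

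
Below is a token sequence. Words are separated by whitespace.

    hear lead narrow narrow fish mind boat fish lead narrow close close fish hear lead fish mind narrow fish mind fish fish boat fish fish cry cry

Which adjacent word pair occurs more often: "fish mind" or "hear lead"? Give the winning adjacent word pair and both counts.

"fish mind": 3 occurrences
"hear lead": 2 occurrences

"fish mind" (3 vs 2)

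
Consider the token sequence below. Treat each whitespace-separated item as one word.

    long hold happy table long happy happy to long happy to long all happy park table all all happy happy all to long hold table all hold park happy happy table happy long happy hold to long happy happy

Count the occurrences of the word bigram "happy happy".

4

Scanning the 38 overlapping bigram windows for "happy happy":
  position 6–7: happy happy
  position 19–20: happy happy
  position 29–30: happy happy
  position 38–39: happy happy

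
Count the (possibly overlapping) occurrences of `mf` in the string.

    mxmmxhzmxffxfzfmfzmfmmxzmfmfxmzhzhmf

5

Sliding a length-2 window over the 36 characters (35 positions):
  position 16–17: mf
  position 19–20: mf
  position 25–26: mf
  position 27–28: mf
  position 35–36: mf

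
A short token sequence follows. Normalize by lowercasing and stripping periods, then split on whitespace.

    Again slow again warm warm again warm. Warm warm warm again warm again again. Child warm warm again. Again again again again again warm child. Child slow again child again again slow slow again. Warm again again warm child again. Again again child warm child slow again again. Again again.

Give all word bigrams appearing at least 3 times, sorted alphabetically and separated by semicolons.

again again; again child; again warm; slow again; warm again; warm child; warm warm

Bigram counts meeting the condition (at least 3 times):
  again again: 13
  again child: 3
  again warm: 6
  slow again: 4
  warm again: 5
  warm child: 3
  warm warm: 5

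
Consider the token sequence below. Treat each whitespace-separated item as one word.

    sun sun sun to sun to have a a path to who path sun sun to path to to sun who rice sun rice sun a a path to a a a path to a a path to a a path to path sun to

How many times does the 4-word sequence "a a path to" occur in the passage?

Scanning the 42 overlapping 4-gram windows for "a a path to":
  position 8–11: a a path to
  position 26–29: a a path to
  position 31–34: a a path to
  position 35–38: a a path to
  position 39–42: a a path to

5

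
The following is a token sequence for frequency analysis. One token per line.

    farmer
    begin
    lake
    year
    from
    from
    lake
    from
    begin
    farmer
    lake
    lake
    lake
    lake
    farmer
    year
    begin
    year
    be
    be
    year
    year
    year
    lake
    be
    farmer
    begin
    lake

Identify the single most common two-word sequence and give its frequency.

"lake lake", 3 times

Bigram frequencies (highest first):
  lake lake: 3
  farmer begin: 2
  begin lake: 2
  year year: 2
  lake year: 1
  year from: 1
  … (16 more, each ≤ 1)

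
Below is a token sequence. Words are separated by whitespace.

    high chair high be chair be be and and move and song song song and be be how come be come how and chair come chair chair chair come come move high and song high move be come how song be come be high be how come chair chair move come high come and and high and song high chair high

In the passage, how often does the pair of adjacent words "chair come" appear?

Scanning the 60 overlapping bigram windows for "chair come":
  position 24–25: chair come
  position 28–29: chair come

2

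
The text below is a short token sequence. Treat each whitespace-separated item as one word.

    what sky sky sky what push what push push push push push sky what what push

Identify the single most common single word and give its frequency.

"push", 7 times

Unigram frequencies (highest first):
  push: 7
  what: 5
  sky: 4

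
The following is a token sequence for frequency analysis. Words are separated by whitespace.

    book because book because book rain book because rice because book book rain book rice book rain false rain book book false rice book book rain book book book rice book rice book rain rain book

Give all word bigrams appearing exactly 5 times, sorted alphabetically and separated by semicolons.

book book; book rain; rain book

Bigram counts meeting the condition (exactly 5 times):
  book book: 5
  book rain: 5
  rain book: 5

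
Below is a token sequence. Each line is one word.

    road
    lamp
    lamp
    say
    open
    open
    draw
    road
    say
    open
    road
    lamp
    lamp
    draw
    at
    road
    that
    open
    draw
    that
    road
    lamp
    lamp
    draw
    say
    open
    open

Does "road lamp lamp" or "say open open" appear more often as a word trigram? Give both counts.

"road lamp lamp": 3 occurrences
"say open open": 2 occurrences

"road lamp lamp" (3 vs 2)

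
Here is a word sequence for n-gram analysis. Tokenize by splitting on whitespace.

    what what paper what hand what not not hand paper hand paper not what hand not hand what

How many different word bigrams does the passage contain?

13

18 tokens → 17 bigram windows in total.
Repeated bigrams (each contributes count−1 duplicates):
  hand paper: 2
  hand what: 2
  not hand: 2
  what hand: 2
4 duplicate windows → 17 − 4 = 13 distinct.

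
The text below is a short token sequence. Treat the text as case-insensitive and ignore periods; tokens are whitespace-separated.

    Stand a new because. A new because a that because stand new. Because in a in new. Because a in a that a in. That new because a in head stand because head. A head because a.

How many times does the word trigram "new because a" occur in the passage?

4

Scanning the 35 overlapping trigram windows for "new because a":
  position 3–5: new because a
  position 6–8: new because a
  position 17–19: new because a
  position 26–28: new because a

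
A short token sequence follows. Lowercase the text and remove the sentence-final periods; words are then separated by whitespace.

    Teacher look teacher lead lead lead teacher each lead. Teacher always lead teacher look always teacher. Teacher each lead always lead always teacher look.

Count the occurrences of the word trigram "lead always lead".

1

Scanning the 22 overlapping trigram windows for "lead always lead":
  position 19–21: lead always lead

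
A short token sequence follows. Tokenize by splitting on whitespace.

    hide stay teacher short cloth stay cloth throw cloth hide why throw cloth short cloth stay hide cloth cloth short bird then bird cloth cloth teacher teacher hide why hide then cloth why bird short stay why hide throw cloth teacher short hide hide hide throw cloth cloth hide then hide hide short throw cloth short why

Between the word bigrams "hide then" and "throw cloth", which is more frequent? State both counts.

"throw cloth" (5 vs 2)

"hide then": 2 occurrences
"throw cloth": 5 occurrences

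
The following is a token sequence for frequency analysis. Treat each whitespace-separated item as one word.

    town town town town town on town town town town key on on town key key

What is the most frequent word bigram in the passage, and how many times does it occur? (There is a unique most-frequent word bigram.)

Bigram frequencies (highest first):
  town town: 7
  on town: 2
  town key: 2
  town on: 1
  key on: 1
  on on: 1
  … (1 more, each ≤ 1)

"town town", 7 times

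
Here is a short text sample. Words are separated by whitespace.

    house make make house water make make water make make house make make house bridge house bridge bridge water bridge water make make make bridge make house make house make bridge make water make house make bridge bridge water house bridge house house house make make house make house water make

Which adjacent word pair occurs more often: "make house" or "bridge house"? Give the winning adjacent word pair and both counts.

"make house" (8 vs 2)

"make house": 8 occurrences
"bridge house": 2 occurrences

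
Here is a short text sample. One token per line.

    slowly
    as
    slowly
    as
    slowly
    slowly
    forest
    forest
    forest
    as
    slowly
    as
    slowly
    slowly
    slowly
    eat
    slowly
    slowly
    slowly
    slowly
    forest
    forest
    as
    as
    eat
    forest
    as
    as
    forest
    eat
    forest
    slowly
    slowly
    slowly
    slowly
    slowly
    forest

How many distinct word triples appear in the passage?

21

37 tokens → 35 trigram windows in total.
Repeated trigrams (each contributes count−1 duplicates):
  slowly slowly slowly: 6
  slowly as slowly: 3
  slowly slowly forest: 3
  as slowly as: 2
  as slowly slowly: 2
  forest as as: 2
  forest forest as: 2
  slowly forest forest: 2
14 duplicate windows → 35 − 14 = 21 distinct.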